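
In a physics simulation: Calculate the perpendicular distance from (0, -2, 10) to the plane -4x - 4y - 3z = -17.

distance = |a·x₀ + b·y₀ + c·z₀ - d| / √(a² + b² + c²)
  = |(-4)·0 + (-4)·(-2) + (-3)·10 - (-17)| / √((-4)² + (-4)² + (-3)²)
  = |0 + 8 - 30 + 17| / √(16 + 16 + 9)
  = |-5| / √41
  = 5 / 6.403
  ≈ 0.7809

0.7809


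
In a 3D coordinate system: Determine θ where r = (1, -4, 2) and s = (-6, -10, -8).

r·s = 1·(-6) + (-4)·(-10) + 2·(-8) = -6 + 40 - 16 = 18
|r| = √(1² + (-4)² + 2²) = √21 ≈ 4.583
|s| = √((-6)² + (-10)² + (-8)²) = √200 ≈ 14.14
cos θ = (r·s)/(|r||s|) = 18/(4.583·14.14) ≈ 0.2777
θ = arccos(0.2777) ≈ 73.87°

73.87°


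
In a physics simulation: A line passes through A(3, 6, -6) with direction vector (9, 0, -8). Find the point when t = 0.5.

P(t) = A + t·d
  = (3 + 9·0.5, 6 + 0·0.5, -6 + (-8)·0.5)
  = (3 + 4.5, 6 + 0, -6 - 4)
  = (7.5, 6, -10)

(7.5, 6, -10)


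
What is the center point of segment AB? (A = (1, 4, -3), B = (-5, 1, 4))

M = ((x₁+x₂)/2, (y₁+y₂)/2, (z₁+z₂)/2)
  = ((1 - 5)/2, (4 + 1)/2, (-3 + 4)/2)
  = (-4/2, 5/2, 1/2)
  = (-2, 2.5, 0.5)

(-2, 2.5, 0.5)


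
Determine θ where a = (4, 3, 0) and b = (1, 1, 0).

a·b = 4·1 + 3·1 + 0·0 = 4 + 3 + 0 = 7
|a| = √(4² + 3² + 0²) = √25 ≈ 5
|b| = √(1² + 1² + 0²) = √2 ≈ 1.414
cos θ = (a·b)/(|a||b|) = 7/(5·1.414) ≈ 0.9899
θ = arccos(0.9899) ≈ 8.13°

8.13°


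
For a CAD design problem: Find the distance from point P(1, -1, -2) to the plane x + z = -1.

distance = |a·x₀ + b·y₀ + c·z₀ - d| / √(a² + b² + c²)
  = |1·1 + 0·(-1) + 1·(-2) - (-1)| / √(1² + 0² + 1²)
  = |1 + 0 - 2 + 1| / √(1 + 0 + 1)
  = |0| / √2
  = 0 / 1.414
  ≈ 0

0


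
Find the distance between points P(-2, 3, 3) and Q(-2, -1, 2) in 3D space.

d = √[(x₂-x₁)² + (y₂-y₁)² + (z₂-z₁)²]
  = √[0² + (-4)² + (-1)²]
  = √[0 + 16 + 1]
  = √17
  ≈ 4.123

4.123


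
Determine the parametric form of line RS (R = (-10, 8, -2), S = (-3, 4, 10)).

Direction vector d = S - R = (-3 + 10, 4 - 8, 10 + 2) = (7, -4, 12)
Parametric form r = R + t·d:
x = -10 + 7t, y = 8 - 4t, z = -2 + 12t

x = -10 + 7t, y = 8 - 4t, z = -2 + 12t


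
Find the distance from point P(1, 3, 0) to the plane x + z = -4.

distance = |a·x₀ + b·y₀ + c·z₀ - d| / √(a² + b² + c²)
  = |1·1 + 0·3 + 1·0 - (-4)| / √(1² + 0² + 1²)
  = |1 + 0 + 0 + 4| / √(1 + 0 + 1)
  = |5| / √2
  = 5 / 1.414
  ≈ 3.536

3.536


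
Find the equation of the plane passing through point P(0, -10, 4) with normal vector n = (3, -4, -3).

The plane through P with normal n = (a, b, c) satisfies n·(r - P) = 0,
i.e. ax + by + cz = a·x₀ + b·y₀ + c·z₀.
d = 3·0 + (-4)·(-10) + (-3)·4
  = 0 + 40 - 12
  = 28
Equation: 3x - 4y - 3z = 28

3x - 4y - 3z = 28


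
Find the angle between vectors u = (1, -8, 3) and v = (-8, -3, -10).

u·v = 1·(-8) + (-8)·(-3) + 3·(-10) = -8 + 24 - 30 = -14
|u| = √(1² + (-8)² + 3²) = √74 ≈ 8.602
|v| = √((-8)² + (-3)² + (-10)²) = √173 ≈ 13.15
cos θ = (u·v)/(|u||v|) = -14/(8.602·13.15) ≈ -0.1237
θ = arccos(-0.1237) ≈ 97.11°

97.11°


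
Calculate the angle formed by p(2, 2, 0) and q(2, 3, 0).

p·q = 2·2 + 2·3 + 0·0 = 4 + 6 + 0 = 10
|p| = √(2² + 2² + 0²) = √8 ≈ 2.828
|q| = √(2² + 3² + 0²) = √13 ≈ 3.606
cos θ = (p·q)/(|p||q|) = 10/(2.828·3.606) ≈ 0.9806
θ = arccos(0.9806) ≈ 11.31°

11.31°


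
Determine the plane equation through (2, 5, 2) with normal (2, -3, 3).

The plane through P with normal n = (a, b, c) satisfies n·(r - P) = 0,
i.e. ax + by + cz = a·x₀ + b·y₀ + c·z₀.
d = 2·2 + (-3)·5 + 3·2
  = 4 - 15 + 6
  = -5
Equation: 2x - 3y + 3z = -5

2x - 3y + 3z = -5


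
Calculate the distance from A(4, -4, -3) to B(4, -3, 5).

d = √[(x₂-x₁)² + (y₂-y₁)² + (z₂-z₁)²]
  = √[0² + 1² + 8²]
  = √[0 + 1 + 64]
  = √65
  ≈ 8.062

8.062


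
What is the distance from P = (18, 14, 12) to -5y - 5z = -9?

distance = |a·x₀ + b·y₀ + c·z₀ - d| / √(a² + b² + c²)
  = |0·18 + (-5)·14 + (-5)·12 - (-9)| / √(0² + (-5)² + (-5)²)
  = |0 - 70 - 60 + 9| / √(0 + 25 + 25)
  = |-121| / √50
  = 121 / 7.071
  ≈ 17.11

17.11


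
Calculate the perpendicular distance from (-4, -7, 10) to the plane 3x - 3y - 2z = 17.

distance = |a·x₀ + b·y₀ + c·z₀ - d| / √(a² + b² + c²)
  = |3·(-4) + (-3)·(-7) + (-2)·10 - 17| / √(3² + (-3)² + (-2)²)
  = |-12 + 21 - 20 - 17| / √(9 + 9 + 4)
  = |-28| / √22
  = 28 / 4.69
  ≈ 5.97

5.97


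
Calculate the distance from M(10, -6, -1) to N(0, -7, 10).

d = √[(x₂-x₁)² + (y₂-y₁)² + (z₂-z₁)²]
  = √[(-10)² + (-1)² + 11²]
  = √[100 + 1 + 121]
  = √222
  ≈ 14.9

14.9


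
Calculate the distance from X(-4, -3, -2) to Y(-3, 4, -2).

d = √[(x₂-x₁)² + (y₂-y₁)² + (z₂-z₁)²]
  = √[1² + 7² + 0²]
  = √[1 + 49 + 0]
  = √50
  ≈ 7.071

7.071


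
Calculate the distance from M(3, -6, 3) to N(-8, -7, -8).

d = √[(x₂-x₁)² + (y₂-y₁)² + (z₂-z₁)²]
  = √[(-11)² + (-1)² + (-11)²]
  = √[121 + 1 + 121]
  = √243
  ≈ 15.59

15.59


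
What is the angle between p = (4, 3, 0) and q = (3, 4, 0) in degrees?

p·q = 4·3 + 3·4 + 0·0 = 12 + 12 + 0 = 24
|p| = √(4² + 3² + 0²) = √25 ≈ 5
|q| = √(3² + 4² + 0²) = √25 ≈ 5
cos θ = (p·q)/(|p||q|) = 24/(5·5) ≈ 0.96
θ = arccos(0.96) ≈ 16.26°

16.26°


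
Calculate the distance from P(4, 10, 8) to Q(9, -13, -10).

d = √[(x₂-x₁)² + (y₂-y₁)² + (z₂-z₁)²]
  = √[5² + (-23)² + (-18)²]
  = √[25 + 529 + 324]
  = √878
  ≈ 29.63

29.63


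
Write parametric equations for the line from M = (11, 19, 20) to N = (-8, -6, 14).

Direction vector d = N - M = (-8 - 11, -6 - 19, 14 - 20) = (-19, -25, -6)
Parametric form r = M + t·d:
x = 11 - 19t, y = 19 - 25t, z = 20 - 6t

x = 11 - 19t, y = 19 - 25t, z = 20 - 6t


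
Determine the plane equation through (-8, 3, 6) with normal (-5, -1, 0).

The plane through P with normal n = (a, b, c) satisfies n·(r - P) = 0,
i.e. ax + by + cz = a·x₀ + b·y₀ + c·z₀.
d = (-5)·(-8) + (-1)·3 + 0·6
  = 40 - 3 + 0
  = 37
Equation: -5x - y = 37

-5x - y = 37


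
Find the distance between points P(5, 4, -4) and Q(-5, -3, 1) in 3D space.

d = √[(x₂-x₁)² + (y₂-y₁)² + (z₂-z₁)²]
  = √[(-10)² + (-7)² + 5²]
  = √[100 + 49 + 25]
  = √174
  ≈ 13.19

13.19


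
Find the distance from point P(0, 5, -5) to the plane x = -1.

distance = |a·x₀ + b·y₀ + c·z₀ - d| / √(a² + b² + c²)
  = |1·0 + 0·5 + 0·(-5) - (-1)| / √(1² + 0² + 0²)
  = |0 + 0 + 0 + 1| / √(1 + 0 + 0)
  = |1| / √1
  = 1 / 1
  ≈ 1

1


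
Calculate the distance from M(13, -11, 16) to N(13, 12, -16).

d = √[(x₂-x₁)² + (y₂-y₁)² + (z₂-z₁)²]
  = √[0² + 23² + (-32)²]
  = √[0 + 529 + 1024]
  = √1553
  ≈ 39.41

39.41


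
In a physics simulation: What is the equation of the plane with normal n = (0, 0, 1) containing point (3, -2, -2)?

The plane through P with normal n = (a, b, c) satisfies n·(r - P) = 0,
i.e. ax + by + cz = a·x₀ + b·y₀ + c·z₀.
d = 0·3 + 0·(-2) + 1·(-2)
  = 0 + 0 - 2
  = -2
Equation: z = -2

z = -2


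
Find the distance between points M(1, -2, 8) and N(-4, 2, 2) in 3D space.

d = √[(x₂-x₁)² + (y₂-y₁)² + (z₂-z₁)²]
  = √[(-5)² + 4² + (-6)²]
  = √[25 + 16 + 36]
  = √77
  ≈ 8.775

8.775


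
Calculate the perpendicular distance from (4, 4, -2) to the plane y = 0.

distance = |a·x₀ + b·y₀ + c·z₀ - d| / √(a² + b² + c²)
  = |0·4 + 1·4 + 0·(-2) - 0| / √(0² + 1² + 0²)
  = |0 + 4 + 0 + 0| / √(0 + 1 + 0)
  = |4| / √1
  = 4 / 1
  ≈ 4

4


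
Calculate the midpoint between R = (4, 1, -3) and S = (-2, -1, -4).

M = ((x₁+x₂)/2, (y₁+y₂)/2, (z₁+z₂)/2)
  = ((4 - 2)/2, (1 - 1)/2, (-3 - 4)/2)
  = (2/2, 0/2, -7/2)
  = (1, 0, -3.5)

(1, 0, -3.5)


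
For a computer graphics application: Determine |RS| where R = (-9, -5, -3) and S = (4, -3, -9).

d = √[(x₂-x₁)² + (y₂-y₁)² + (z₂-z₁)²]
  = √[13² + 2² + (-6)²]
  = √[169 + 4 + 36]
  = √209
  ≈ 14.46

14.46


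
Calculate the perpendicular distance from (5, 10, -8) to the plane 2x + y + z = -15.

distance = |a·x₀ + b·y₀ + c·z₀ - d| / √(a² + b² + c²)
  = |2·5 + 1·10 + 1·(-8) - (-15)| / √(2² + 1² + 1²)
  = |10 + 10 - 8 + 15| / √(4 + 1 + 1)
  = |27| / √6
  = 27 / 2.449
  ≈ 11.02

11.02


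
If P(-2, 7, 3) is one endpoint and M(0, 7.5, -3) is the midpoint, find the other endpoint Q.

Q = 2M - P
  = (2·0 - (-2), 2·7.5 - 7, 2·(-3) - 3)
  = (0 + 2, 15 - 7, -6 - 3)
  = (2, 8, -9)

(2, 8, -9)


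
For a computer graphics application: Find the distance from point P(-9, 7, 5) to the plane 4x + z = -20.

distance = |a·x₀ + b·y₀ + c·z₀ - d| / √(a² + b² + c²)
  = |4·(-9) + 0·7 + 1·5 - (-20)| / √(4² + 0² + 1²)
  = |-36 + 0 + 5 + 20| / √(16 + 0 + 1)
  = |-11| / √17
  = 11 / 4.123
  ≈ 2.668

2.668


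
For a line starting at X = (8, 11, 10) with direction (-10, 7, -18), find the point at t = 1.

P(t) = X + t·d
  = (8 + (-10)·1, 11 + 7·1, 10 + (-18)·1)
  = (8 - 10, 11 + 7, 10 - 18)
  = (-2, 18, -8)

(-2, 18, -8)


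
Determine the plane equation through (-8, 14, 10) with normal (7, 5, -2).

The plane through P with normal n = (a, b, c) satisfies n·(r - P) = 0,
i.e. ax + by + cz = a·x₀ + b·y₀ + c·z₀.
d = 7·(-8) + 5·14 + (-2)·10
  = -56 + 70 - 20
  = -6
Equation: 7x + 5y - 2z = -6

7x + 5y - 2z = -6


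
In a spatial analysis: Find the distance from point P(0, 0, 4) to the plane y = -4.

distance = |a·x₀ + b·y₀ + c·z₀ - d| / √(a² + b² + c²)
  = |0·0 + 1·0 + 0·4 - (-4)| / √(0² + 1² + 0²)
  = |0 + 0 + 0 + 4| / √(0 + 1 + 0)
  = |4| / √1
  = 4 / 1
  ≈ 4

4


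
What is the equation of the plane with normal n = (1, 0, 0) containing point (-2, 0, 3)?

The plane through P with normal n = (a, b, c) satisfies n·(r - P) = 0,
i.e. ax + by + cz = a·x₀ + b·y₀ + c·z₀.
d = 1·(-2) + 0·0 + 0·3
  = -2 + 0 + 0
  = -2
Equation: x = -2

x = -2


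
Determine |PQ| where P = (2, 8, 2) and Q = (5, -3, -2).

d = √[(x₂-x₁)² + (y₂-y₁)² + (z₂-z₁)²]
  = √[3² + (-11)² + (-4)²]
  = √[9 + 121 + 16]
  = √146
  ≈ 12.08

12.08


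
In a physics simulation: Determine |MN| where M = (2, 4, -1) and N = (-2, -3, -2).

d = √[(x₂-x₁)² + (y₂-y₁)² + (z₂-z₁)²]
  = √[(-4)² + (-7)² + (-1)²]
  = √[16 + 49 + 1]
  = √66
  ≈ 8.124

8.124


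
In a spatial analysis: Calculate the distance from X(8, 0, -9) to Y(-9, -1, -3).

d = √[(x₂-x₁)² + (y₂-y₁)² + (z₂-z₁)²]
  = √[(-17)² + (-1)² + 6²]
  = √[289 + 1 + 36]
  = √326
  ≈ 18.06

18.06


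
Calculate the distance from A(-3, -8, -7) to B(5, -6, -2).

d = √[(x₂-x₁)² + (y₂-y₁)² + (z₂-z₁)²]
  = √[8² + 2² + 5²]
  = √[64 + 4 + 25]
  = √93
  ≈ 9.644

9.644


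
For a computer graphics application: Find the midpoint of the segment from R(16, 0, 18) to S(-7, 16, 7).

M = ((x₁+x₂)/2, (y₁+y₂)/2, (z₁+z₂)/2)
  = ((16 - 7)/2, (0 + 16)/2, (18 + 7)/2)
  = (9/2, 16/2, 25/2)
  = (4.5, 8, 12.5)

(4.5, 8, 12.5)


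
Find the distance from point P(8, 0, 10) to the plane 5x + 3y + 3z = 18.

distance = |a·x₀ + b·y₀ + c·z₀ - d| / √(a² + b² + c²)
  = |5·8 + 3·0 + 3·10 - 18| / √(5² + 3² + 3²)
  = |40 + 0 + 30 - 18| / √(25 + 9 + 9)
  = |52| / √43
  = 52 / 6.557
  ≈ 7.93

7.93


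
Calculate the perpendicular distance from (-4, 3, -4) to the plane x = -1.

distance = |a·x₀ + b·y₀ + c·z₀ - d| / √(a² + b² + c²)
  = |1·(-4) + 0·3 + 0·(-4) - (-1)| / √(1² + 0² + 0²)
  = |-4 + 0 + 0 + 1| / √(1 + 0 + 0)
  = |-3| / √1
  = 3 / 1
  ≈ 3

3


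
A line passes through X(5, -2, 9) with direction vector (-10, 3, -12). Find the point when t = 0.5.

P(t) = X + t·d
  = (5 + (-10)·0.5, -2 + 3·0.5, 9 + (-12)·0.5)
  = (5 - 5, -2 + 1.5, 9 - 6)
  = (0, -0.5, 3)

(0, -0.5, 3)


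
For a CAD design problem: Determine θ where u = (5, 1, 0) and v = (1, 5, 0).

u·v = 5·1 + 1·5 + 0·0 = 5 + 5 + 0 = 10
|u| = √(5² + 1² + 0²) = √26 ≈ 5.099
|v| = √(1² + 5² + 0²) = √26 ≈ 5.099
cos θ = (u·v)/(|u||v|) = 10/(5.099·5.099) ≈ 0.3846
θ = arccos(0.3846) ≈ 67.38°

67.38°


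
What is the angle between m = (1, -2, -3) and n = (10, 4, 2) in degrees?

m·n = 1·10 + (-2)·4 + (-3)·2 = 10 - 8 - 6 = -4
|m| = √(1² + (-2)² + (-3)²) = √14 ≈ 3.742
|n| = √(10² + 4² + 2²) = √120 ≈ 10.95
cos θ = (m·n)/(|m||n|) = -4/(3.742·10.95) ≈ -0.09759
θ = arccos(-0.09759) ≈ 95.6°

95.6°


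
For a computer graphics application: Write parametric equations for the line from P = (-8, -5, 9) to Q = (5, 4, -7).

Direction vector d = Q - P = (5 + 8, 4 + 5, -7 - 9) = (13, 9, -16)
Parametric form r = P + t·d:
x = -8 + 13t, y = -5 + 9t, z = 9 - 16t

x = -8 + 13t, y = -5 + 9t, z = 9 - 16t


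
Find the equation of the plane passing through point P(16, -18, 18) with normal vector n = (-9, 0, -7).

The plane through P with normal n = (a, b, c) satisfies n·(r - P) = 0,
i.e. ax + by + cz = a·x₀ + b·y₀ + c·z₀.
d = (-9)·16 + 0·(-18) + (-7)·18
  = -144 + 0 - 126
  = -270
Equation: -9x - 7z = -270

-9x - 7z = -270


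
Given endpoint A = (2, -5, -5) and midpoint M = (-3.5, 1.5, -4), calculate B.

B = 2M - A
  = (2·(-3.5) - 2, 2·1.5 - (-5), 2·(-4) - (-5))
  = (-7 - 2, 3 + 5, -8 + 5)
  = (-9, 8, -3)

(-9, 8, -3)


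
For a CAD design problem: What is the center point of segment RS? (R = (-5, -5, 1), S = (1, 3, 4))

M = ((x₁+x₂)/2, (y₁+y₂)/2, (z₁+z₂)/2)
  = ((-5 + 1)/2, (-5 + 3)/2, (1 + 4)/2)
  = (-4/2, -2/2, 5/2)
  = (-2, -1, 2.5)

(-2, -1, 2.5)


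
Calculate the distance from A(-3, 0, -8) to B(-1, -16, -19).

d = √[(x₂-x₁)² + (y₂-y₁)² + (z₂-z₁)²]
  = √[2² + (-16)² + (-11)²]
  = √[4 + 256 + 121]
  = √381
  ≈ 19.52

19.52


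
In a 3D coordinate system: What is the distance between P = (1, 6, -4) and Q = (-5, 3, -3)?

d = √[(x₂-x₁)² + (y₂-y₁)² + (z₂-z₁)²]
  = √[(-6)² + (-3)² + 1²]
  = √[36 + 9 + 1]
  = √46
  ≈ 6.782

6.782


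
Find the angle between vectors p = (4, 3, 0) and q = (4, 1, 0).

p·q = 4·4 + 3·1 + 0·0 = 16 + 3 + 0 = 19
|p| = √(4² + 3² + 0²) = √25 ≈ 5
|q| = √(4² + 1² + 0²) = √17 ≈ 4.123
cos θ = (p·q)/(|p||q|) = 19/(5·4.123) ≈ 0.9216
θ = arccos(0.9216) ≈ 22.83°

22.83°


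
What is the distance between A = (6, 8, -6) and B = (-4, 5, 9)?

d = √[(x₂-x₁)² + (y₂-y₁)² + (z₂-z₁)²]
  = √[(-10)² + (-3)² + 15²]
  = √[100 + 9 + 225]
  = √334
  ≈ 18.28

18.28


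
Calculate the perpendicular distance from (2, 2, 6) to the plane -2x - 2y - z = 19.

distance = |a·x₀ + b·y₀ + c·z₀ - d| / √(a² + b² + c²)
  = |(-2)·2 + (-2)·2 + (-1)·6 - 19| / √((-2)² + (-2)² + (-1)²)
  = |-4 - 4 - 6 - 19| / √(4 + 4 + 1)
  = |-33| / √9
  = 33 / 3
  ≈ 11

11


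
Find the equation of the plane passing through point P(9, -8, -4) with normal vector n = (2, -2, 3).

The plane through P with normal n = (a, b, c) satisfies n·(r - P) = 0,
i.e. ax + by + cz = a·x₀ + b·y₀ + c·z₀.
d = 2·9 + (-2)·(-8) + 3·(-4)
  = 18 + 16 - 12
  = 22
Equation: 2x - 2y + 3z = 22

2x - 2y + 3z = 22


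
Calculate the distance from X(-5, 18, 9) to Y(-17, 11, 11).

d = √[(x₂-x₁)² + (y₂-y₁)² + (z₂-z₁)²]
  = √[(-12)² + (-7)² + 2²]
  = √[144 + 49 + 4]
  = √197
  ≈ 14.04

14.04


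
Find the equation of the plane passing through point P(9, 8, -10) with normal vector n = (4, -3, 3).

The plane through P with normal n = (a, b, c) satisfies n·(r - P) = 0,
i.e. ax + by + cz = a·x₀ + b·y₀ + c·z₀.
d = 4·9 + (-3)·8 + 3·(-10)
  = 36 - 24 - 30
  = -18
Equation: 4x - 3y + 3z = -18

4x - 3y + 3z = -18


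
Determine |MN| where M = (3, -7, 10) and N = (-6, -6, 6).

d = √[(x₂-x₁)² + (y₂-y₁)² + (z₂-z₁)²]
  = √[(-9)² + 1² + (-4)²]
  = √[81 + 1 + 16]
  = √98
  ≈ 9.899

9.899


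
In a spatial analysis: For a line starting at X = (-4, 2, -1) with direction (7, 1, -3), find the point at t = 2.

P(t) = X + t·d
  = (-4 + 7·2, 2 + 1·2, -1 + (-3)·2)
  = (-4 + 14, 2 + 2, -1 - 6)
  = (10, 4, -7)

(10, 4, -7)


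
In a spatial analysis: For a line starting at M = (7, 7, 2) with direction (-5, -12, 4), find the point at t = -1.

P(t) = M + t·d
  = (7 + (-5)·(-1), 7 + (-12)·(-1), 2 + 4·(-1))
  = (7 + 5, 7 + 12, 2 - 4)
  = (12, 19, -2)

(12, 19, -2)


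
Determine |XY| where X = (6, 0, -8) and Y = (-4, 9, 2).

d = √[(x₂-x₁)² + (y₂-y₁)² + (z₂-z₁)²]
  = √[(-10)² + 9² + 10²]
  = √[100 + 81 + 100]
  = √281
  ≈ 16.76

16.76


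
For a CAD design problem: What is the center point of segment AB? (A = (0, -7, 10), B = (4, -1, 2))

M = ((x₁+x₂)/2, (y₁+y₂)/2, (z₁+z₂)/2)
  = ((0 + 4)/2, (-7 - 1)/2, (10 + 2)/2)
  = (4/2, -8/2, 12/2)
  = (2, -4, 6)

(2, -4, 6)


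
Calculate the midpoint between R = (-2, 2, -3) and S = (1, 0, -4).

M = ((x₁+x₂)/2, (y₁+y₂)/2, (z₁+z₂)/2)
  = ((-2 + 1)/2, (2 + 0)/2, (-3 - 4)/2)
  = (-1/2, 2/2, -7/2)
  = (-0.5, 1, -3.5)

(-0.5, 1, -3.5)


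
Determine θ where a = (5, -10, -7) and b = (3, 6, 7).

a·b = 5·3 + (-10)·6 + (-7)·7 = 15 - 60 - 49 = -94
|a| = √(5² + (-10)² + (-7)²) = √174 ≈ 13.19
|b| = √(3² + 6² + 7²) = √94 ≈ 9.695
cos θ = (a·b)/(|a||b|) = -94/(13.19·9.695) ≈ -0.735
θ = arccos(-0.735) ≈ 137.3°

137.3°


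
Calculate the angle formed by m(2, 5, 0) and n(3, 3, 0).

m·n = 2·3 + 5·3 + 0·0 = 6 + 15 + 0 = 21
|m| = √(2² + 5² + 0²) = √29 ≈ 5.385
|n| = √(3² + 3² + 0²) = √18 ≈ 4.243
cos θ = (m·n)/(|m||n|) = 21/(5.385·4.243) ≈ 0.9191
θ = arccos(0.9191) ≈ 23.2°

23.2°


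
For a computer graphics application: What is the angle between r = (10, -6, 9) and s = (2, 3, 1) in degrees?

r·s = 10·2 + (-6)·3 + 9·1 = 20 - 18 + 9 = 11
|r| = √(10² + (-6)² + 9²) = √217 ≈ 14.73
|s| = √(2² + 3² + 1²) = √14 ≈ 3.742
cos θ = (r·s)/(|r||s|) = 11/(14.73·3.742) ≈ 0.1996
θ = arccos(0.1996) ≈ 78.49°

78.49°


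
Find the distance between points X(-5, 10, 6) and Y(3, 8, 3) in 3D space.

d = √[(x₂-x₁)² + (y₂-y₁)² + (z₂-z₁)²]
  = √[8² + (-2)² + (-3)²]
  = √[64 + 4 + 9]
  = √77
  ≈ 8.775

8.775


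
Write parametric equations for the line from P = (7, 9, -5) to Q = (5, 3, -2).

Direction vector d = Q - P = (5 - 7, 3 - 9, -2 + 5) = (-2, -6, 3)
Parametric form r = P + t·d:
x = 7 - 2t, y = 9 - 6t, z = -5 + 3t

x = 7 - 2t, y = 9 - 6t, z = -5 + 3t


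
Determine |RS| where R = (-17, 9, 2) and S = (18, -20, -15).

d = √[(x₂-x₁)² + (y₂-y₁)² + (z₂-z₁)²]
  = √[35² + (-29)² + (-17)²]
  = √[1225 + 841 + 289]
  = √2355
  ≈ 48.53

48.53


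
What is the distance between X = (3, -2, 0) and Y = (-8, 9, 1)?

d = √[(x₂-x₁)² + (y₂-y₁)² + (z₂-z₁)²]
  = √[(-11)² + 11² + 1²]
  = √[121 + 121 + 1]
  = √243
  ≈ 15.59

15.59


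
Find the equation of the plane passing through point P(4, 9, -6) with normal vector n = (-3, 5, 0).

The plane through P with normal n = (a, b, c) satisfies n·(r - P) = 0,
i.e. ax + by + cz = a·x₀ + b·y₀ + c·z₀.
d = (-3)·4 + 5·9 + 0·(-6)
  = -12 + 45 + 0
  = 33
Equation: -3x + 5y = 33

-3x + 5y = 33


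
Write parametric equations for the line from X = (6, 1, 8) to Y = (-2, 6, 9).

Direction vector d = Y - X = (-2 - 6, 6 - 1, 9 - 8) = (-8, 5, 1)
Parametric form r = X + t·d:
x = 6 - 8t, y = 1 + 5t, z = 8 + t

x = 6 - 8t, y = 1 + 5t, z = 8 + t


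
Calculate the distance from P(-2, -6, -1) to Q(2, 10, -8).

d = √[(x₂-x₁)² + (y₂-y₁)² + (z₂-z₁)²]
  = √[4² + 16² + (-7)²]
  = √[16 + 256 + 49]
  = √321
  ≈ 17.92

17.92


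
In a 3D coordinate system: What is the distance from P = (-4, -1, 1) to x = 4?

distance = |a·x₀ + b·y₀ + c·z₀ - d| / √(a² + b² + c²)
  = |1·(-4) + 0·(-1) + 0·1 - 4| / √(1² + 0² + 0²)
  = |-4 + 0 + 0 - 4| / √(1 + 0 + 0)
  = |-8| / √1
  = 8 / 1
  ≈ 8

8


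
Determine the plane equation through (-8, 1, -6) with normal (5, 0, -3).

The plane through P with normal n = (a, b, c) satisfies n·(r - P) = 0,
i.e. ax + by + cz = a·x₀ + b·y₀ + c·z₀.
d = 5·(-8) + 0·1 + (-3)·(-6)
  = -40 + 0 + 18
  = -22
Equation: 5x - 3z = -22

5x - 3z = -22


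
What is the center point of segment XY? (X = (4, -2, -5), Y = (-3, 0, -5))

M = ((x₁+x₂)/2, (y₁+y₂)/2, (z₁+z₂)/2)
  = ((4 - 3)/2, (-2 + 0)/2, (-5 - 5)/2)
  = (1/2, -2/2, -10/2)
  = (0.5, -1, -5)

(0.5, -1, -5)


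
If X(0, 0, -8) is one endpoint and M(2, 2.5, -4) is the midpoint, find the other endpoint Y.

Y = 2M - X
  = (2·2 - 0, 2·2.5 - 0, 2·(-4) - (-8))
  = (4 + 0, 5 + 0, -8 + 8)
  = (4, 5, 0)

(4, 5, 0)


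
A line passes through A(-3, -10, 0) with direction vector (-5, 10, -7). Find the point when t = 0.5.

P(t) = A + t·d
  = (-3 + (-5)·0.5, -10 + 10·0.5, 0 + (-7)·0.5)
  = (-3 - 2.5, -10 + 5, 0 - 3.5)
  = (-5.5, -5, -3.5)

(-5.5, -5, -3.5)


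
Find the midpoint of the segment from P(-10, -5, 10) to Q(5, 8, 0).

M = ((x₁+x₂)/2, (y₁+y₂)/2, (z₁+z₂)/2)
  = ((-10 + 5)/2, (-5 + 8)/2, (10 + 0)/2)
  = (-5/2, 3/2, 10/2)
  = (-2.5, 1.5, 5)

(-2.5, 1.5, 5)


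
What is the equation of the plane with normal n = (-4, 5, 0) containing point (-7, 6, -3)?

The plane through P with normal n = (a, b, c) satisfies n·(r - P) = 0,
i.e. ax + by + cz = a·x₀ + b·y₀ + c·z₀.
d = (-4)·(-7) + 5·6 + 0·(-3)
  = 28 + 30 + 0
  = 58
Equation: -4x + 5y = 58

-4x + 5y = 58


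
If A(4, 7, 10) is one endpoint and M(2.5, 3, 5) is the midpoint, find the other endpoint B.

B = 2M - A
  = (2·2.5 - 4, 2·3 - 7, 2·5 - 10)
  = (5 - 4, 6 - 7, 10 - 10)
  = (1, -1, 0)

(1, -1, 0)


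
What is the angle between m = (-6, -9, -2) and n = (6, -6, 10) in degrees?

m·n = (-6)·6 + (-9)·(-6) + (-2)·10 = -36 + 54 - 20 = -2
|m| = √((-6)² + (-9)² + (-2)²) = √121 ≈ 11
|n| = √(6² + (-6)² + 10²) = √172 ≈ 13.11
cos θ = (m·n)/(|m||n|) = -2/(11·13.11) ≈ -0.01386
θ = arccos(-0.01386) ≈ 90.79°

90.79°


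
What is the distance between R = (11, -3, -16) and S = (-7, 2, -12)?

d = √[(x₂-x₁)² + (y₂-y₁)² + (z₂-z₁)²]
  = √[(-18)² + 5² + 4²]
  = √[324 + 25 + 16]
  = √365
  ≈ 19.1

19.1


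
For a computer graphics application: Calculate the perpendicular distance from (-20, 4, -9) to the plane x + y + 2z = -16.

distance = |a·x₀ + b·y₀ + c·z₀ - d| / √(a² + b² + c²)
  = |1·(-20) + 1·4 + 2·(-9) - (-16)| / √(1² + 1² + 2²)
  = |-20 + 4 - 18 + 16| / √(1 + 1 + 4)
  = |-18| / √6
  = 18 / 2.449
  ≈ 7.348

7.348


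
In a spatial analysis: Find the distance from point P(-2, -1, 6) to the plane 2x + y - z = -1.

distance = |a·x₀ + b·y₀ + c·z₀ - d| / √(a² + b² + c²)
  = |2·(-2) + 1·(-1) + (-1)·6 - (-1)| / √(2² + 1² + (-1)²)
  = |-4 - 1 - 6 + 1| / √(4 + 1 + 1)
  = |-10| / √6
  = 10 / 2.449
  ≈ 4.082

4.082


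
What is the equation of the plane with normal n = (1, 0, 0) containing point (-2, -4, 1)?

The plane through P with normal n = (a, b, c) satisfies n·(r - P) = 0,
i.e. ax + by + cz = a·x₀ + b·y₀ + c·z₀.
d = 1·(-2) + 0·(-4) + 0·1
  = -2 + 0 + 0
  = -2
Equation: x = -2

x = -2


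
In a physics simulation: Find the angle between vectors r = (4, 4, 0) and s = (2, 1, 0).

r·s = 4·2 + 4·1 + 0·0 = 8 + 4 + 0 = 12
|r| = √(4² + 4² + 0²) = √32 ≈ 5.657
|s| = √(2² + 1² + 0²) = √5 ≈ 2.236
cos θ = (r·s)/(|r||s|) = 12/(5.657·2.236) ≈ 0.9487
θ = arccos(0.9487) ≈ 18.43°

18.43°


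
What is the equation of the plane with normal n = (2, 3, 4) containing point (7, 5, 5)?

The plane through P with normal n = (a, b, c) satisfies n·(r - P) = 0,
i.e. ax + by + cz = a·x₀ + b·y₀ + c·z₀.
d = 2·7 + 3·5 + 4·5
  = 14 + 15 + 20
  = 49
Equation: 2x + 3y + 4z = 49

2x + 3y + 4z = 49


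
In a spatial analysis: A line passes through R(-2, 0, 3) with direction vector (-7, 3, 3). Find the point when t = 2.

P(t) = R + t·d
  = (-2 + (-7)·2, 0 + 3·2, 3 + 3·2)
  = (-2 - 14, 0 + 6, 3 + 6)
  = (-16, 6, 9)

(-16, 6, 9)


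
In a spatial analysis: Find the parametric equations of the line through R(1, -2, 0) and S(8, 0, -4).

Direction vector d = S - R = (8 - 1, 0 + 2, -4 + 0) = (7, 2, -4)
Parametric form r = R + t·d:
x = 1 + 7t, y = -2 + 2t, z = 0 - 4t

x = 1 + 7t, y = -2 + 2t, z = 0 - 4t


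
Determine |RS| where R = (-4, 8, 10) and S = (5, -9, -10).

d = √[(x₂-x₁)² + (y₂-y₁)² + (z₂-z₁)²]
  = √[9² + (-17)² + (-20)²]
  = √[81 + 289 + 400]
  = √770
  ≈ 27.75

27.75


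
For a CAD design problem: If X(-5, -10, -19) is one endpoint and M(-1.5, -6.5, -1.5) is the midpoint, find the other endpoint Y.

Y = 2M - X
  = (2·(-1.5) - (-5), 2·(-6.5) - (-10), 2·(-1.5) - (-19))
  = (-3 + 5, -13 + 10, -3 + 19)
  = (2, -3, 16)

(2, -3, 16)


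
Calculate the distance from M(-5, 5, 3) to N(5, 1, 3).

d = √[(x₂-x₁)² + (y₂-y₁)² + (z₂-z₁)²]
  = √[10² + (-4)² + 0²]
  = √[100 + 16 + 0]
  = √116
  ≈ 10.77

10.77


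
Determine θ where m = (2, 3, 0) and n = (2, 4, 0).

m·n = 2·2 + 3·4 + 0·0 = 4 + 12 + 0 = 16
|m| = √(2² + 3² + 0²) = √13 ≈ 3.606
|n| = √(2² + 4² + 0²) = √20 ≈ 4.472
cos θ = (m·n)/(|m||n|) = 16/(3.606·4.472) ≈ 0.9923
θ = arccos(0.9923) ≈ 7.125°

7.125°


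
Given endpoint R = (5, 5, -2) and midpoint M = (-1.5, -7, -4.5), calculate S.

S = 2M - R
  = (2·(-1.5) - 5, 2·(-7) - 5, 2·(-4.5) - (-2))
  = (-3 - 5, -14 - 5, -9 + 2)
  = (-8, -19, -7)

(-8, -19, -7)


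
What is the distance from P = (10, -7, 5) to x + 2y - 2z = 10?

distance = |a·x₀ + b·y₀ + c·z₀ - d| / √(a² + b² + c²)
  = |1·10 + 2·(-7) + (-2)·5 - 10| / √(1² + 2² + (-2)²)
  = |10 - 14 - 10 - 10| / √(1 + 4 + 4)
  = |-24| / √9
  = 24 / 3
  ≈ 8

8


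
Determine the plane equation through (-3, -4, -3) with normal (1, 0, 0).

The plane through P with normal n = (a, b, c) satisfies n·(r - P) = 0,
i.e. ax + by + cz = a·x₀ + b·y₀ + c·z₀.
d = 1·(-3) + 0·(-4) + 0·(-3)
  = -3 + 0 + 0
  = -3
Equation: x = -3

x = -3


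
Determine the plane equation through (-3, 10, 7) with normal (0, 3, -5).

The plane through P with normal n = (a, b, c) satisfies n·(r - P) = 0,
i.e. ax + by + cz = a·x₀ + b·y₀ + c·z₀.
d = 0·(-3) + 3·10 + (-5)·7
  = 0 + 30 - 35
  = -5
Equation: 3y - 5z = -5

3y - 5z = -5


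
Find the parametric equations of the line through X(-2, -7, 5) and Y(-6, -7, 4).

Direction vector d = Y - X = (-6 + 2, -7 + 7, 4 - 5) = (-4, 0, -1)
Parametric form r = X + t·d:
x = -2 - 4t, y = -7, z = 5 - t

x = -2 - 4t, y = -7, z = 5 - t


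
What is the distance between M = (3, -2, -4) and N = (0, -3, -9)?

d = √[(x₂-x₁)² + (y₂-y₁)² + (z₂-z₁)²]
  = √[(-3)² + (-1)² + (-5)²]
  = √[9 + 1 + 25]
  = √35
  ≈ 5.916

5.916


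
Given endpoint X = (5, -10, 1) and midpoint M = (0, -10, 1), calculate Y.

Y = 2M - X
  = (2·0 - 5, 2·(-10) - (-10), 2·1 - 1)
  = (0 - 5, -20 + 10, 2 - 1)
  = (-5, -10, 1)

(-5, -10, 1)


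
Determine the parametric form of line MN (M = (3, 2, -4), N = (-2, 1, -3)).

Direction vector d = N - M = (-2 - 3, 1 - 2, -3 + 4) = (-5, -1, 1)
Parametric form r = M + t·d:
x = 3 - 5t, y = 2 - t, z = -4 + t

x = 3 - 5t, y = 2 - t, z = -4 + t


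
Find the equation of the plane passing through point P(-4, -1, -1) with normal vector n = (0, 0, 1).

The plane through P with normal n = (a, b, c) satisfies n·(r - P) = 0,
i.e. ax + by + cz = a·x₀ + b·y₀ + c·z₀.
d = 0·(-4) + 0·(-1) + 1·(-1)
  = 0 + 0 - 1
  = -1
Equation: z = -1

z = -1


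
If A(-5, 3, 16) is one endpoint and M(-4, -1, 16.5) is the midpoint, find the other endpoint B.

B = 2M - A
  = (2·(-4) - (-5), 2·(-1) - 3, 2·16.5 - 16)
  = (-8 + 5, -2 - 3, 33 - 16)
  = (-3, -5, 17)

(-3, -5, 17)


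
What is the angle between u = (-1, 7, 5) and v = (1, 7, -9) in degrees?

u·v = (-1)·1 + 7·7 + 5·(-9) = -1 + 49 - 45 = 3
|u| = √((-1)² + 7² + 5²) = √75 ≈ 8.66
|v| = √(1² + 7² + (-9)²) = √131 ≈ 11.45
cos θ = (u·v)/(|u||v|) = 3/(8.66·11.45) ≈ 0.03027
θ = arccos(0.03027) ≈ 88.27°

88.27°


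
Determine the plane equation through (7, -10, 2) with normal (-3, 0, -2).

The plane through P with normal n = (a, b, c) satisfies n·(r - P) = 0,
i.e. ax + by + cz = a·x₀ + b·y₀ + c·z₀.
d = (-3)·7 + 0·(-10) + (-2)·2
  = -21 + 0 - 4
  = -25
Equation: -3x - 2z = -25

-3x - 2z = -25


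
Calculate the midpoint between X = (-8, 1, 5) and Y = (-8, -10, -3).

M = ((x₁+x₂)/2, (y₁+y₂)/2, (z₁+z₂)/2)
  = ((-8 - 8)/2, (1 - 10)/2, (5 - 3)/2)
  = (-16/2, -9/2, 2/2)
  = (-8, -4.5, 1)

(-8, -4.5, 1)


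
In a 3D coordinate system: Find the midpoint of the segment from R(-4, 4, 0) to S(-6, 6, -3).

M = ((x₁+x₂)/2, (y₁+y₂)/2, (z₁+z₂)/2)
  = ((-4 - 6)/2, (4 + 6)/2, (0 - 3)/2)
  = (-10/2, 10/2, -3/2)
  = (-5, 5, -1.5)

(-5, 5, -1.5)


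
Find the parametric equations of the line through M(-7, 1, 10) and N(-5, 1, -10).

Direction vector d = N - M = (-5 + 7, 1 - 1, -10 - 10) = (2, 0, -20)
Parametric form r = M + t·d:
x = -7 + 2t, y = 1, z = 10 - 20t

x = -7 + 2t, y = 1, z = 10 - 20t


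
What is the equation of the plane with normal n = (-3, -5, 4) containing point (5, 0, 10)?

The plane through P with normal n = (a, b, c) satisfies n·(r - P) = 0,
i.e. ax + by + cz = a·x₀ + b·y₀ + c·z₀.
d = (-3)·5 + (-5)·0 + 4·10
  = -15 + 0 + 40
  = 25
Equation: -3x - 5y + 4z = 25

-3x - 5y + 4z = 25


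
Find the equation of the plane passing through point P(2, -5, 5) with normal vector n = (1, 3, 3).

The plane through P with normal n = (a, b, c) satisfies n·(r - P) = 0,
i.e. ax + by + cz = a·x₀ + b·y₀ + c·z₀.
d = 1·2 + 3·(-5) + 3·5
  = 2 - 15 + 15
  = 2
Equation: x + 3y + 3z = 2

x + 3y + 3z = 2


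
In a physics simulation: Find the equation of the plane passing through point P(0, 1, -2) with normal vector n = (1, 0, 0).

The plane through P with normal n = (a, b, c) satisfies n·(r - P) = 0,
i.e. ax + by + cz = a·x₀ + b·y₀ + c·z₀.
d = 1·0 + 0·1 + 0·(-2)
  = 0 + 0 + 0
  = 0
Equation: x = 0

x = 0


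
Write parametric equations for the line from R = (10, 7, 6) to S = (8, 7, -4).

Direction vector d = S - R = (8 - 10, 7 - 7, -4 - 6) = (-2, 0, -10)
Parametric form r = R + t·d:
x = 10 - 2t, y = 7, z = 6 - 10t

x = 10 - 2t, y = 7, z = 6 - 10t


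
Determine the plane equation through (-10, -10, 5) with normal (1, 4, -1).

The plane through P with normal n = (a, b, c) satisfies n·(r - P) = 0,
i.e. ax + by + cz = a·x₀ + b·y₀ + c·z₀.
d = 1·(-10) + 4·(-10) + (-1)·5
  = -10 - 40 - 5
  = -55
Equation: x + 4y - z = -55

x + 4y - z = -55


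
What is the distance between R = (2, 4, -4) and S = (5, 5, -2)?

d = √[(x₂-x₁)² + (y₂-y₁)² + (z₂-z₁)²]
  = √[3² + 1² + 2²]
  = √[9 + 1 + 4]
  = √14
  ≈ 3.742

3.742


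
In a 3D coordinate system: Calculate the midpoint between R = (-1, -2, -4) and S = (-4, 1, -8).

M = ((x₁+x₂)/2, (y₁+y₂)/2, (z₁+z₂)/2)
  = ((-1 - 4)/2, (-2 + 1)/2, (-4 - 8)/2)
  = (-5/2, -1/2, -12/2)
  = (-2.5, -0.5, -6)

(-2.5, -0.5, -6)


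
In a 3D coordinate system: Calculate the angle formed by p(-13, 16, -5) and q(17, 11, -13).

p·q = (-13)·17 + 16·11 + (-5)·(-13) = -221 + 176 + 65 = 20
|p| = √((-13)² + 16² + (-5)²) = √450 ≈ 21.21
|q| = √(17² + 11² + (-13)²) = √579 ≈ 24.06
cos θ = (p·q)/(|p||q|) = 20/(21.21·24.06) ≈ 0.03918
θ = arccos(0.03918) ≈ 87.75°

87.75°


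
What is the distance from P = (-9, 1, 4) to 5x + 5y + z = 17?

distance = |a·x₀ + b·y₀ + c·z₀ - d| / √(a² + b² + c²)
  = |5·(-9) + 5·1 + 1·4 - 17| / √(5² + 5² + 1²)
  = |-45 + 5 + 4 - 17| / √(25 + 25 + 1)
  = |-53| / √51
  = 53 / 7.141
  ≈ 7.421

7.421


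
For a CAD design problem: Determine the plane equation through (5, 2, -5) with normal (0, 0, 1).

The plane through P with normal n = (a, b, c) satisfies n·(r - P) = 0,
i.e. ax + by + cz = a·x₀ + b·y₀ + c·z₀.
d = 0·5 + 0·2 + 1·(-5)
  = 0 + 0 - 5
  = -5
Equation: z = -5

z = -5


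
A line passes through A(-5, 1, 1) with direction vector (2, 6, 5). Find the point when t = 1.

P(t) = A + t·d
  = (-5 + 2·1, 1 + 6·1, 1 + 5·1)
  = (-5 + 2, 1 + 6, 1 + 5)
  = (-3, 7, 6)

(-3, 7, 6)


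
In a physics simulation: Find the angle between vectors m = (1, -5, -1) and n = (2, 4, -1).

m·n = 1·2 + (-5)·4 + (-1)·(-1) = 2 - 20 + 1 = -17
|m| = √(1² + (-5)² + (-1)²) = √27 ≈ 5.196
|n| = √(2² + 4² + (-1)²) = √21 ≈ 4.583
cos θ = (m·n)/(|m||n|) = -17/(5.196·4.583) ≈ -0.7139
θ = arccos(-0.7139) ≈ 135.6°

135.6°


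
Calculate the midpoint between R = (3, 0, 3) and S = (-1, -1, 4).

M = ((x₁+x₂)/2, (y₁+y₂)/2, (z₁+z₂)/2)
  = ((3 - 1)/2, (0 - 1)/2, (3 + 4)/2)
  = (2/2, -1/2, 7/2)
  = (1, -0.5, 3.5)

(1, -0.5, 3.5)


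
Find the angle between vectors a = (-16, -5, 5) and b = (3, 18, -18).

a·b = (-16)·3 + (-5)·18 + 5·(-18) = -48 - 90 - 90 = -228
|a| = √((-16)² + (-5)² + 5²) = √306 ≈ 17.49
|b| = √(3² + 18² + (-18)²) = √657 ≈ 25.63
cos θ = (a·b)/(|a||b|) = -228/(17.49·25.63) ≈ -0.5085
θ = arccos(-0.5085) ≈ 120.6°

120.6°


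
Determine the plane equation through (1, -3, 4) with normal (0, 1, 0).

The plane through P with normal n = (a, b, c) satisfies n·(r - P) = 0,
i.e. ax + by + cz = a·x₀ + b·y₀ + c·z₀.
d = 0·1 + 1·(-3) + 0·4
  = 0 - 3 + 0
  = -3
Equation: y = -3

y = -3


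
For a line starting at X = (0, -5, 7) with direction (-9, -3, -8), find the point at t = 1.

P(t) = X + t·d
  = (0 + (-9)·1, -5 + (-3)·1, 7 + (-8)·1)
  = (0 - 9, -5 - 3, 7 - 8)
  = (-9, -8, -1)

(-9, -8, -1)


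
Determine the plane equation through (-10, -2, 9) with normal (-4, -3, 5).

The plane through P with normal n = (a, b, c) satisfies n·(r - P) = 0,
i.e. ax + by + cz = a·x₀ + b·y₀ + c·z₀.
d = (-4)·(-10) + (-3)·(-2) + 5·9
  = 40 + 6 + 45
  = 91
Equation: -4x - 3y + 5z = 91

-4x - 3y + 5z = 91


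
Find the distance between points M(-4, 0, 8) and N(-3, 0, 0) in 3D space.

d = √[(x₂-x₁)² + (y₂-y₁)² + (z₂-z₁)²]
  = √[1² + 0² + (-8)²]
  = √[1 + 0 + 64]
  = √65
  ≈ 8.062

8.062


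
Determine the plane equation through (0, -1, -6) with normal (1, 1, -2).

The plane through P with normal n = (a, b, c) satisfies n·(r - P) = 0,
i.e. ax + by + cz = a·x₀ + b·y₀ + c·z₀.
d = 1·0 + 1·(-1) + (-2)·(-6)
  = 0 - 1 + 12
  = 11
Equation: x + y - 2z = 11

x + y - 2z = 11


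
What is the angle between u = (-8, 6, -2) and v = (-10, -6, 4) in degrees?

u·v = (-8)·(-10) + 6·(-6) + (-2)·4 = 80 - 36 - 8 = 36
|u| = √((-8)² + 6² + (-2)²) = √104 ≈ 10.2
|v| = √((-10)² + (-6)² + 4²) = √152 ≈ 12.33
cos θ = (u·v)/(|u||v|) = 36/(10.2·12.33) ≈ 0.2863
θ = arccos(0.2863) ≈ 73.36°

73.36°


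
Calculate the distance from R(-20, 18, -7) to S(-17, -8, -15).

d = √[(x₂-x₁)² + (y₂-y₁)² + (z₂-z₁)²]
  = √[3² + (-26)² + (-8)²]
  = √[9 + 676 + 64]
  = √749
  ≈ 27.37

27.37


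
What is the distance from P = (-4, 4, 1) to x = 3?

distance = |a·x₀ + b·y₀ + c·z₀ - d| / √(a² + b² + c²)
  = |1·(-4) + 0·4 + 0·1 - 3| / √(1² + 0² + 0²)
  = |-4 + 0 + 0 - 3| / √(1 + 0 + 0)
  = |-7| / √1
  = 7 / 1
  ≈ 7

7


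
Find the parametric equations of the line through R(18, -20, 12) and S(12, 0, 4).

Direction vector d = S - R = (12 - 18, 0 + 20, 4 - 12) = (-6, 20, -8)
Parametric form r = R + t·d:
x = 18 - 6t, y = -20 + 20t, z = 12 - 8t

x = 18 - 6t, y = -20 + 20t, z = 12 - 8t


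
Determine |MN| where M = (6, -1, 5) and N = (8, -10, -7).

d = √[(x₂-x₁)² + (y₂-y₁)² + (z₂-z₁)²]
  = √[2² + (-9)² + (-12)²]
  = √[4 + 81 + 144]
  = √229
  ≈ 15.13

15.13


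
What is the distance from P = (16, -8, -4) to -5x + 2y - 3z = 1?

distance = |a·x₀ + b·y₀ + c·z₀ - d| / √(a² + b² + c²)
  = |(-5)·16 + 2·(-8) + (-3)·(-4) - 1| / √((-5)² + 2² + (-3)²)
  = |-80 - 16 + 12 - 1| / √(25 + 4 + 9)
  = |-85| / √38
  = 85 / 6.164
  ≈ 13.79

13.79


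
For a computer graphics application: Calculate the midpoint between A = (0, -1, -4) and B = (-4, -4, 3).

M = ((x₁+x₂)/2, (y₁+y₂)/2, (z₁+z₂)/2)
  = ((0 - 4)/2, (-1 - 4)/2, (-4 + 3)/2)
  = (-4/2, -5/2, -1/2)
  = (-2, -2.5, -0.5)

(-2, -2.5, -0.5)


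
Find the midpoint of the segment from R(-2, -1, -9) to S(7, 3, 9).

M = ((x₁+x₂)/2, (y₁+y₂)/2, (z₁+z₂)/2)
  = ((-2 + 7)/2, (-1 + 3)/2, (-9 + 9)/2)
  = (5/2, 2/2, 0/2)
  = (2.5, 1, 0)

(2.5, 1, 0)


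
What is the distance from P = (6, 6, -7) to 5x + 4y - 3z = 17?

distance = |a·x₀ + b·y₀ + c·z₀ - d| / √(a² + b² + c²)
  = |5·6 + 4·6 + (-3)·(-7) - 17| / √(5² + 4² + (-3)²)
  = |30 + 24 + 21 - 17| / √(25 + 16 + 9)
  = |58| / √50
  = 58 / 7.071
  ≈ 8.202

8.202


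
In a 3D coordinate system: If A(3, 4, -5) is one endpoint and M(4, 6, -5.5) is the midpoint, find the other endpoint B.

B = 2M - A
  = (2·4 - 3, 2·6 - 4, 2·(-5.5) - (-5))
  = (8 - 3, 12 - 4, -11 + 5)
  = (5, 8, -6)

(5, 8, -6)


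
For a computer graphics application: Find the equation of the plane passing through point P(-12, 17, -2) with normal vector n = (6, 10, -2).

The plane through P with normal n = (a, b, c) satisfies n·(r - P) = 0,
i.e. ax + by + cz = a·x₀ + b·y₀ + c·z₀.
d = 6·(-12) + 10·17 + (-2)·(-2)
  = -72 + 170 + 4
  = 102
Equation: 6x + 10y - 2z = 102

6x + 10y - 2z = 102


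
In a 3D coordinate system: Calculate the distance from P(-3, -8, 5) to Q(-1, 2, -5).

d = √[(x₂-x₁)² + (y₂-y₁)² + (z₂-z₁)²]
  = √[2² + 10² + (-10)²]
  = √[4 + 100 + 100]
  = √204
  ≈ 14.28

14.28


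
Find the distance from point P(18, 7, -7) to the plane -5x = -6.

distance = |a·x₀ + b·y₀ + c·z₀ - d| / √(a² + b² + c²)
  = |(-5)·18 + 0·7 + 0·(-7) - (-6)| / √((-5)² + 0² + 0²)
  = |-90 + 0 + 0 + 6| / √(25 + 0 + 0)
  = |-84| / √25
  = 84 / 5
  ≈ 16.8

16.8


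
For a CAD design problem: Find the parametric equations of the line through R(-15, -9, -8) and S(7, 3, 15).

Direction vector d = S - R = (7 + 15, 3 + 9, 15 + 8) = (22, 12, 23)
Parametric form r = R + t·d:
x = -15 + 22t, y = -9 + 12t, z = -8 + 23t

x = -15 + 22t, y = -9 + 12t, z = -8 + 23t


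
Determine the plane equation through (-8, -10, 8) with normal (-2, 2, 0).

The plane through P with normal n = (a, b, c) satisfies n·(r - P) = 0,
i.e. ax + by + cz = a·x₀ + b·y₀ + c·z₀.
d = (-2)·(-8) + 2·(-10) + 0·8
  = 16 - 20 + 0
  = -4
Equation: -2x + 2y = -4

-2x + 2y = -4


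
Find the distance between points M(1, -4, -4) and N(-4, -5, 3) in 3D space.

d = √[(x₂-x₁)² + (y₂-y₁)² + (z₂-z₁)²]
  = √[(-5)² + (-1)² + 7²]
  = √[25 + 1 + 49]
  = √75
  ≈ 8.66

8.66


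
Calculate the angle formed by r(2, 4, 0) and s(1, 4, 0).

r·s = 2·1 + 4·4 + 0·0 = 2 + 16 + 0 = 18
|r| = √(2² + 4² + 0²) = √20 ≈ 4.472
|s| = √(1² + 4² + 0²) = √17 ≈ 4.123
cos θ = (r·s)/(|r||s|) = 18/(4.472·4.123) ≈ 0.9762
θ = arccos(0.9762) ≈ 12.53°

12.53°
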